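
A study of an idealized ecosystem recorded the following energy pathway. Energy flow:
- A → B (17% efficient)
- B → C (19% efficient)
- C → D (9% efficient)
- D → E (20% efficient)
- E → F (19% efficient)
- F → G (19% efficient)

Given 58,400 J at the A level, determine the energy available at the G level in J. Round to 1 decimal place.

1.2 J

B: 58400 × 0.17 = 9928 J
C: 9928 × 0.19 = 1886.32 J
D: 1886.32 × 0.09 = 169.7688 J
E: 169.7688 × 0.2 = 33.95376 J
F: 33.95376 × 0.19 = 6.4512144 J
G: 6.4512144 × 0.19 = 1.225730736 J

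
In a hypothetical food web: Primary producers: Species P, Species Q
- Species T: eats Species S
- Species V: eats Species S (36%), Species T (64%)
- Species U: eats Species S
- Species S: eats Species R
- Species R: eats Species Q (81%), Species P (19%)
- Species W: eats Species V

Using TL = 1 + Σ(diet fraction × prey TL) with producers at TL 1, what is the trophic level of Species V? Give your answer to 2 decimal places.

4.64

Species R: 1 + (0.81×1 + 0.19×1) = 2
Species S: 1 + 2 = 3
Species T: 1 + 3 = 4
Species U: 1 + 3 = 4
Species V: 1 + (0.36×3 + 0.64×4) = 4.64
Species W: 1 + 4.64 = 5.64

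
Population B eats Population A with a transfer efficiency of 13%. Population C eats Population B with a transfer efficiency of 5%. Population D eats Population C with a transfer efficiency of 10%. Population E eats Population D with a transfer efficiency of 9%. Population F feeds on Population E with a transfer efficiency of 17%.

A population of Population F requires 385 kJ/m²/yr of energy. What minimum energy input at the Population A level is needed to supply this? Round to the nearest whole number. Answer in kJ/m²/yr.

38712921 kJ/m²/yr

Cumulative transfer efficiency: 0.13 × 0.05 × 0.1 × 0.09 × 0.17 = 0.000009945
Population A energy = 385 / 0.000009945 = 38712921 kJ/m²/yr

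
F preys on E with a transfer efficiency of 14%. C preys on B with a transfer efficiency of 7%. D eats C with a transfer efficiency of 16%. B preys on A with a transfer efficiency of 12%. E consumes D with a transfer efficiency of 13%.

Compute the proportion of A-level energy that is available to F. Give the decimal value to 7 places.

0.0000245

Product of link efficiencies: 0.12 × 0.07 × 0.16 × 0.13 × 0.14 = 0.0000244608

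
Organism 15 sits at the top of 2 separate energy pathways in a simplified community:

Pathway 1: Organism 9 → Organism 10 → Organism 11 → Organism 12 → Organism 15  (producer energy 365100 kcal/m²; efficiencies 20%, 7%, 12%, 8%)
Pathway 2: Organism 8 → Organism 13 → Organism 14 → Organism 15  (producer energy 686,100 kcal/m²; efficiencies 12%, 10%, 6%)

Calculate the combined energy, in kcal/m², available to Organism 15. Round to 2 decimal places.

Pathway 1: 365100 × 0.2 × 0.07 × 0.12 × 0.08 = 49.06944 kcal/m²
Pathway 2: 686100 × 0.12 × 0.1 × 0.06 = 493.992 kcal/m²
Total at Organism 15: 49.06944 + 493.992 = 543.06144 kcal/m²

543.06 kcal/m²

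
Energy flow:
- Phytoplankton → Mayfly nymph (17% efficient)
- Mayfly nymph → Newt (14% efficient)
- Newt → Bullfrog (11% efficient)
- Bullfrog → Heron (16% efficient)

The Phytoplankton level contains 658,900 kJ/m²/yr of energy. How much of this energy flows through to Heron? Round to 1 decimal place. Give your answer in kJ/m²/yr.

276.0 kJ/m²/yr

Mayfly nymph: 658900 × 0.17 = 112013 kJ/m²/yr
Newt: 112013 × 0.14 = 15681.82 kJ/m²/yr
Bullfrog: 15681.82 × 0.11 = 1725.0002 kJ/m²/yr
Heron: 1725.0002 × 0.16 = 276.000032 kJ/m²/yr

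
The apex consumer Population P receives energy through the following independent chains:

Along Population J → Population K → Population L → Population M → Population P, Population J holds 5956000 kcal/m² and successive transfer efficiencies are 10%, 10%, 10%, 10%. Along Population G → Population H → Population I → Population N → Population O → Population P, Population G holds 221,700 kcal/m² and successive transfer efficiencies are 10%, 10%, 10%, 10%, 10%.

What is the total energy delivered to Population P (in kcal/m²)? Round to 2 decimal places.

Via Population J: 5956000 × 0.1 × 0.1 × 0.1 × 0.1 = 595.6 kcal/m²
Via Population G: 221700 × 0.1 × 0.1 × 0.1 × 0.1 × 0.1 = 2.217 kcal/m²
Total at Population P: 595.6 + 2.217 = 597.817 kcal/m²

597.82 kcal/m²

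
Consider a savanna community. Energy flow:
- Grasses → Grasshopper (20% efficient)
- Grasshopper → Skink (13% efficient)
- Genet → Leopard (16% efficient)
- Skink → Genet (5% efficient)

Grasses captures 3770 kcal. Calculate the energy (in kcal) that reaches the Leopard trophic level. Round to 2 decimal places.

0.78 kcal

Grasshopper: 3770 × 0.2 = 754 kcal
Skink: 754 × 0.13 = 98.02 kcal
Genet: 98.02 × 0.05 = 4.901 kcal
Leopard: 4.901 × 0.16 = 0.78416 kcal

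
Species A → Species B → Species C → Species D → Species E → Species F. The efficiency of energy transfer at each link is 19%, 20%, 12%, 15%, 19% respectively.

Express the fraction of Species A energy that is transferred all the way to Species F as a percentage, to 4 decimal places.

Product of link efficiencies: 0.19 × 0.2 × 0.12 × 0.15 × 0.19 = 0.00012996
As a percentage: 0.00012996 × 100 = 0.0130%

0.0130%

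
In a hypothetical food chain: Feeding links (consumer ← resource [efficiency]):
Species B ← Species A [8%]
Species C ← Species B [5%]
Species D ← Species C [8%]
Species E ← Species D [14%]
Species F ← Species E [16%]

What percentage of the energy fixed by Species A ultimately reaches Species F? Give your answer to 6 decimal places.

Product of link efficiencies: 0.08 × 0.05 × 0.08 × 0.14 × 0.16 = 0.000007168
As a percentage: 0.000007168 × 100 = 0.000717%

0.000717%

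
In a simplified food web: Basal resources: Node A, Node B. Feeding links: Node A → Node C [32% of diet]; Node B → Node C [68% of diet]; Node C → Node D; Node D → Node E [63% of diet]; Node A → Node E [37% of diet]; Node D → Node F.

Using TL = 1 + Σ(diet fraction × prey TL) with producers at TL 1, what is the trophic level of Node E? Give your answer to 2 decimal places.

3.26

Node C: 1 + (0.32×1 + 0.68×1) = 2
Node D: 1 + 2 = 3
Node E: 1 + (0.63×3 + 0.37×1) = 3.26
Node F: 1 + 3 = 4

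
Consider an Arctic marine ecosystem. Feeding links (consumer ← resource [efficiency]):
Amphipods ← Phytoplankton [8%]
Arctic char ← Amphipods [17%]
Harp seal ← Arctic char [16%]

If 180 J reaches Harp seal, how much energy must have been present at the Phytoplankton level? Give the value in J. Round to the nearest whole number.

82721 J

Cumulative transfer efficiency: 0.08 × 0.17 × 0.16 = 0.002176
Phytoplankton energy = 180 / 0.002176 = 82721 J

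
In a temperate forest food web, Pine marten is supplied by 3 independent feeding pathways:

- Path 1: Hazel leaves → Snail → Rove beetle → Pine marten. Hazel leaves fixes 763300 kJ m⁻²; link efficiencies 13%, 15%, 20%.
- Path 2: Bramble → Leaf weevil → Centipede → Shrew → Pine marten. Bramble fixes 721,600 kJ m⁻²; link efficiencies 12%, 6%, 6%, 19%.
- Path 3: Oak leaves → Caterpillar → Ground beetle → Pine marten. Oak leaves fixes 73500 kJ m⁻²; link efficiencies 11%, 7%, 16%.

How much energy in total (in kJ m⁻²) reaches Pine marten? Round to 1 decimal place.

3126.7 kJ m⁻²

Path 1: 763300 × 0.13 × 0.15 × 0.2 = 2976.87 kJ m⁻²
Path 2: 721600 × 0.12 × 0.06 × 0.06 × 0.19 = 59.228928 kJ m⁻²
Path 3: 73500 × 0.11 × 0.07 × 0.16 = 90.552 kJ m⁻²
Total at Pine marten: 2976.87 + 59.228928 + 90.552 = 3126.650928 kJ m⁻²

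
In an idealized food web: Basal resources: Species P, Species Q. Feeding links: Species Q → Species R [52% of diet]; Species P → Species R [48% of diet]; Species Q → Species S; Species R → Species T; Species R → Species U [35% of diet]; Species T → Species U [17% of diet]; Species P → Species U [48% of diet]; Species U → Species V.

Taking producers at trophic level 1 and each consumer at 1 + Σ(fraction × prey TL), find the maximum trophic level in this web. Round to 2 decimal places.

Species R: 1 + (0.52×1 + 0.48×1) = 2
Species S: 1 + 1 = 2
Species T: 1 + 2 = 3
Species U: 1 + (0.35×2 + 0.17×3 + 0.48×1) = 2.69
Species V: 1 + 2.69 = 3.69

3.69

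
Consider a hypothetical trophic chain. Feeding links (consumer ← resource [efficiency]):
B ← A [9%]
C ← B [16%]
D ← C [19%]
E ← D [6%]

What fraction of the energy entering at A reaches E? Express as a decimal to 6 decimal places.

Product of link efficiencies: 0.09 × 0.16 × 0.19 × 0.06 = 0.00016416

0.000164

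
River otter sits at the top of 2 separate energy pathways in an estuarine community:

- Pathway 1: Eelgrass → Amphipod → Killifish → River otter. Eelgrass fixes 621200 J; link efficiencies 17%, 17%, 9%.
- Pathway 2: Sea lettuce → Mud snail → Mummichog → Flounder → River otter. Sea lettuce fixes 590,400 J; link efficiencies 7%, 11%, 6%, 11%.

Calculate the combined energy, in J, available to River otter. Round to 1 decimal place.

Pathway 1: 621200 × 0.17 × 0.17 × 0.09 = 1615.7412 J
Pathway 2: 590400 × 0.07 × 0.11 × 0.06 × 0.11 = 30.004128 J
Total at River otter: 1615.7412 + 30.004128 = 1645.745328 J

1645.7 J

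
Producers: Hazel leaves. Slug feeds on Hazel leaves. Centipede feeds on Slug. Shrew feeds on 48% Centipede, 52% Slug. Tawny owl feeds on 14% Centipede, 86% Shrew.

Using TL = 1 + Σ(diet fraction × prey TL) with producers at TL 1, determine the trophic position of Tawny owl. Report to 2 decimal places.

Slug: 1 + 1 = 2
Centipede: 1 + 2 = 3
Shrew: 1 + (0.48×3 + 0.52×2) = 3.48
Tawny owl: 1 + (0.14×3 + 0.86×3.48) = 4.4128

4.41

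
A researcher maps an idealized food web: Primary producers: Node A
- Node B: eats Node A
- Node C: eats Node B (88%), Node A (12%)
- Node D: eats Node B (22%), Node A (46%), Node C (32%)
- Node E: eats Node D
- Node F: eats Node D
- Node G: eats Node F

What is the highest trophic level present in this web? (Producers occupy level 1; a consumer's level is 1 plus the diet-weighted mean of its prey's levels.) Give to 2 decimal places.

Node B: 1 + 1 = 2
Node C: 1 + (0.88×2 + 0.12×1) = 2.88
Node D: 1 + (0.22×2 + 0.46×1 + 0.32×2.88) = 2.8216
Node E: 1 + 2.8216 = 3.8216
Node F: 1 + 2.8216 = 3.8216
Node G: 1 + 3.8216 = 4.8216

4.82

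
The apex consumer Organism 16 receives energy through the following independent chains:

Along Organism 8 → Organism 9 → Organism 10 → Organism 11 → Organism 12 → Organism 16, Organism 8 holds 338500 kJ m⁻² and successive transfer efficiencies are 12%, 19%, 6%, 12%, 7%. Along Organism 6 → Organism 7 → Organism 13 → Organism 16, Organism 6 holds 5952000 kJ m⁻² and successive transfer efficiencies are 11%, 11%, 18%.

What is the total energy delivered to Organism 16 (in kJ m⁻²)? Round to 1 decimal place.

12967.3 kJ m⁻²

Via Organism 8: 338500 × 0.12 × 0.19 × 0.06 × 0.12 × 0.07 = 3.8897712 kJ m⁻²
Via Organism 6: 5952000 × 0.11 × 0.11 × 0.18 = 12963.456 kJ m⁻²
Total at Organism 16: 3.8897712 + 12963.456 = 12967.3457712 kJ m⁻²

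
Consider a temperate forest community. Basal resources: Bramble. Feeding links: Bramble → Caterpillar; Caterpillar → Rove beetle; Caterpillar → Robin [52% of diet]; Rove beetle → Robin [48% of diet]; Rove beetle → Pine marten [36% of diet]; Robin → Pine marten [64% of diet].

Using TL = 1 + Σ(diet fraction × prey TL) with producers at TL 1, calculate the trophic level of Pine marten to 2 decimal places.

Caterpillar: 1 + 1 = 2
Rove beetle: 1 + 2 = 3
Robin: 1 + (0.52×2 + 0.48×3) = 3.48
Pine marten: 1 + (0.36×3 + 0.64×3.48) = 4.3072

4.31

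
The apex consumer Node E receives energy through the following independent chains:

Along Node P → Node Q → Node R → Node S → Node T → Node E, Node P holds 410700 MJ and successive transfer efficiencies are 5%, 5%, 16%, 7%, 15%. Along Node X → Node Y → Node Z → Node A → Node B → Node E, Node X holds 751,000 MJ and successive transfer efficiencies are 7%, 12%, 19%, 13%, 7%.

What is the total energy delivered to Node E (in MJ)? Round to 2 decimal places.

12.63 MJ

Via Node P: 410700 × 0.05 × 0.05 × 0.16 × 0.07 × 0.15 = 1.72494 MJ
Via Node X: 751000 × 0.07 × 0.12 × 0.19 × 0.13 × 0.07 = 10.9072236 MJ
Total at Node E: 1.72494 + 10.9072236 = 12.6321636 MJ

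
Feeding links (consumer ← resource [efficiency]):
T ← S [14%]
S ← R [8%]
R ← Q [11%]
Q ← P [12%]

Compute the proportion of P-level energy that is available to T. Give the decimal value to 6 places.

0.000148

Product of link efficiencies: 0.12 × 0.11 × 0.08 × 0.14 = 0.00014784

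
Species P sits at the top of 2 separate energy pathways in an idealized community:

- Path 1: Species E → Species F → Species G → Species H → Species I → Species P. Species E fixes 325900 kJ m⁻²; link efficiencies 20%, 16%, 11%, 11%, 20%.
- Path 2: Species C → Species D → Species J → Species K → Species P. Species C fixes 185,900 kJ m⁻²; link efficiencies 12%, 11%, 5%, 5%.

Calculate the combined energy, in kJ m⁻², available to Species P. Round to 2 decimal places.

31.37 kJ m⁻²

Path 1: 325900 × 0.2 × 0.16 × 0.11 × 0.11 × 0.2 = 25.237696 kJ m⁻²
Path 2: 185900 × 0.12 × 0.11 × 0.05 × 0.05 = 6.1347 kJ m⁻²
Total at Species P: 25.237696 + 6.1347 = 31.372396 kJ m⁻²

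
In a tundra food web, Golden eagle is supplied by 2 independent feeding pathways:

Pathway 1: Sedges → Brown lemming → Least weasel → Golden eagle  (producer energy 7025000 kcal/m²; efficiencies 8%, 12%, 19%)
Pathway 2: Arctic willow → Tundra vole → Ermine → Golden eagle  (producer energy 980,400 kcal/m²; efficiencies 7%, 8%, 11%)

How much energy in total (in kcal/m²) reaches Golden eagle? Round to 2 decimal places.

13417.53 kcal/m²

Pathway 1: 7025000 × 0.08 × 0.12 × 0.19 = 12813.6 kcal/m²
Pathway 2: 980400 × 0.07 × 0.08 × 0.11 = 603.9264 kcal/m²
Total at Golden eagle: 12813.6 + 603.9264 = 13417.5264 kcal/m²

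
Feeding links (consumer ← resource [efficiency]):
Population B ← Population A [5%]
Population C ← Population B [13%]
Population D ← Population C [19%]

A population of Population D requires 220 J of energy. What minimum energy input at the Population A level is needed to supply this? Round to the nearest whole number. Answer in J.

Cumulative transfer efficiency: 0.05 × 0.13 × 0.19 = 0.001235
Population A energy = 220 / 0.001235 = 178138 J

178138 J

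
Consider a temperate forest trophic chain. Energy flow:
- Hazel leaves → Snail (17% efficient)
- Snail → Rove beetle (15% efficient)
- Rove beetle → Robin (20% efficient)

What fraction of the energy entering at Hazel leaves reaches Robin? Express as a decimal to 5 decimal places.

Product of link efficiencies: 0.17 × 0.15 × 0.2 = 0.0051

0.00510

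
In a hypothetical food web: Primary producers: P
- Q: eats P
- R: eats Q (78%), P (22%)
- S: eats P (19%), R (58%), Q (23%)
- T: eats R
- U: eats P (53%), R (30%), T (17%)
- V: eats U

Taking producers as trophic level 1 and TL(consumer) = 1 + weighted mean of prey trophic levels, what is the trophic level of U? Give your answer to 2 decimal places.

3.01

Q: 1 + 1 = 2
R: 1 + (0.78×2 + 0.22×1) = 2.78
S: 1 + (0.19×1 + 0.58×2.78 + 0.23×2) = 3.2624
T: 1 + 2.78 = 3.78
U: 1 + (0.53×1 + 0.3×2.78 + 0.17×3.78) = 3.0066
V: 1 + 3.0066 = 4.0066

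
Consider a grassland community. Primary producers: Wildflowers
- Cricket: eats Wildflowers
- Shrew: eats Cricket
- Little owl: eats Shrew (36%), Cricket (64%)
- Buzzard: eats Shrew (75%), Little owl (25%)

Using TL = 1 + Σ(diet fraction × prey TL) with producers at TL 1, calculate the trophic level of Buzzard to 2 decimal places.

4.09

Cricket: 1 + 1 = 2
Shrew: 1 + 2 = 3
Little owl: 1 + (0.36×3 + 0.64×2) = 3.36
Buzzard: 1 + (0.75×3 + 0.25×3.36) = 4.09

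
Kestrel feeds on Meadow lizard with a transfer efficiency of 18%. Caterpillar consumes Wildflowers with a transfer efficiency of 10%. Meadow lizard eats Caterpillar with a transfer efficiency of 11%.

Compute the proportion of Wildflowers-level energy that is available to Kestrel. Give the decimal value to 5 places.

0.00198

Product of link efficiencies: 0.1 × 0.11 × 0.18 = 0.00198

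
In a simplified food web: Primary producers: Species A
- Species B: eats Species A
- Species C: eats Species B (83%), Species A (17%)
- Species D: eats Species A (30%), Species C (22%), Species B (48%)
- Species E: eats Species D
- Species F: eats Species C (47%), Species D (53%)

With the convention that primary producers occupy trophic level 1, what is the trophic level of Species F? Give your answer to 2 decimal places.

Species B: 1 + 1 = 2
Species C: 1 + (0.83×2 + 0.17×1) = 2.83
Species D: 1 + (0.3×1 + 0.22×2.83 + 0.48×2) = 2.8826
Species E: 1 + 2.8826 = 3.8826
Species F: 1 + (0.47×2.83 + 0.53×2.8826) = 3.857878

3.86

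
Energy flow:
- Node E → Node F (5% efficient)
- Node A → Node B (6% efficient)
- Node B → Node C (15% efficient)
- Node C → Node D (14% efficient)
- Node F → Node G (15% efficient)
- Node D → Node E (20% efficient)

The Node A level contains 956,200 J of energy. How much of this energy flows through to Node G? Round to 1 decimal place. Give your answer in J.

1.8 J

Node B: 956200 × 0.06 = 57372 J
Node C: 57372 × 0.15 = 8605.8 J
Node D: 8605.8 × 0.14 = 1204.812 J
Node E: 1204.812 × 0.2 = 240.9624 J
Node F: 240.9624 × 0.05 = 12.04812 J
Node G: 12.04812 × 0.15 = 1.807218 J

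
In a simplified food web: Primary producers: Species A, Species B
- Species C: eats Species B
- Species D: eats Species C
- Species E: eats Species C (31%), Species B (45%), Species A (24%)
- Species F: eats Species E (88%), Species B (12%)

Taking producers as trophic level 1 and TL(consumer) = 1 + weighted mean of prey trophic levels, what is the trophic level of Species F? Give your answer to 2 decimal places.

3.15

Species C: 1 + 1 = 2
Species D: 1 + 2 = 3
Species E: 1 + (0.31×2 + 0.45×1 + 0.24×1) = 2.31
Species F: 1 + (0.88×2.31 + 0.12×1) = 3.1528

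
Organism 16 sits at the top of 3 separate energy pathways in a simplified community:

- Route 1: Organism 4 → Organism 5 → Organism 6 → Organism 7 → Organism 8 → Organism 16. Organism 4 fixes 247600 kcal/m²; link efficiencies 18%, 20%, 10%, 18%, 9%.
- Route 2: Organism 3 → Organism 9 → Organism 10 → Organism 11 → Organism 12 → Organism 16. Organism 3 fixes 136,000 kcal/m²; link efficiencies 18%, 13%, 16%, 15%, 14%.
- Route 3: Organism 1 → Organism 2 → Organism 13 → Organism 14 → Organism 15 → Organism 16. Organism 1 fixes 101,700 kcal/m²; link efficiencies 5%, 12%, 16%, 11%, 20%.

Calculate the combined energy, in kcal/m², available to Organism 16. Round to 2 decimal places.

27.28 kcal/m²

Route 1: 247600 × 0.18 × 0.2 × 0.1 × 0.18 × 0.09 = 14.440032 kcal/m²
Route 2: 136000 × 0.18 × 0.13 × 0.16 × 0.15 × 0.14 = 10.692864 kcal/m²
Route 3: 101700 × 0.05 × 0.12 × 0.16 × 0.11 × 0.2 = 2.147904 kcal/m²
Total at Organism 16: 14.440032 + 10.692864 + 2.147904 = 27.2808 kcal/m²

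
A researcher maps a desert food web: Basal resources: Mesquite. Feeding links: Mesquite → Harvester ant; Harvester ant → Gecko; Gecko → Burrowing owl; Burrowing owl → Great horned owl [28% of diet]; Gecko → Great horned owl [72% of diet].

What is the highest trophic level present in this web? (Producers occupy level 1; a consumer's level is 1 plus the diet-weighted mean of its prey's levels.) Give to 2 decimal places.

Harvester ant: 1 + 1 = 2
Gecko: 1 + 2 = 3
Burrowing owl: 1 + 3 = 4
Great horned owl: 1 + (0.28×4 + 0.72×3) = 4.28

4.28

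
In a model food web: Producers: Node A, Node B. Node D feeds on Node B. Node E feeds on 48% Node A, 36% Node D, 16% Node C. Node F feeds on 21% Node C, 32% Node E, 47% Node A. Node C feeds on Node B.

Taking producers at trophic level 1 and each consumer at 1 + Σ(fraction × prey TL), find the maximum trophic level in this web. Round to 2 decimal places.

2.70

Node C: 1 + 1 = 2
Node D: 1 + 1 = 2
Node E: 1 + (0.48×1 + 0.36×2 + 0.16×2) = 2.52
Node F: 1 + (0.21×2 + 0.32×2.52 + 0.47×1) = 2.6964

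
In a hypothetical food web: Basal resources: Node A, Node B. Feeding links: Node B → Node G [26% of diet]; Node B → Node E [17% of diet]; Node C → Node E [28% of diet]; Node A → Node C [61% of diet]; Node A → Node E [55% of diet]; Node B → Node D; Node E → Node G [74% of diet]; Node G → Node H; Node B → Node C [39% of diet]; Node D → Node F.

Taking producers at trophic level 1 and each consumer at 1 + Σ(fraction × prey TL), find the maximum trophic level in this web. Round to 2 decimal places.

Node C: 1 + (0.39×1 + 0.61×1) = 2
Node D: 1 + 1 = 2
Node E: 1 + (0.28×2 + 0.17×1 + 0.55×1) = 2.28
Node F: 1 + 2 = 3
Node G: 1 + (0.26×1 + 0.74×2.28) = 2.9472
Node H: 1 + 2.9472 = 3.9472

3.95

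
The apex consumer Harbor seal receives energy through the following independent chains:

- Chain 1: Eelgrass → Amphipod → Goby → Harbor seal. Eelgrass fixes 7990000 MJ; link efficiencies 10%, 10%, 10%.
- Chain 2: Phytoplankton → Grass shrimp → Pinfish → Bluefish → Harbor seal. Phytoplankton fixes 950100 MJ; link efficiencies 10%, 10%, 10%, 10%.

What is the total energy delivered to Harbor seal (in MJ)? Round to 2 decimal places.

Chain 1: 7990000 × 0.1 × 0.1 × 0.1 = 7990 MJ
Chain 2: 950100 × 0.1 × 0.1 × 0.1 × 0.1 = 95.01 MJ
Total at Harbor seal: 7990 + 95.01 = 8085.01 MJ

8085.01 MJ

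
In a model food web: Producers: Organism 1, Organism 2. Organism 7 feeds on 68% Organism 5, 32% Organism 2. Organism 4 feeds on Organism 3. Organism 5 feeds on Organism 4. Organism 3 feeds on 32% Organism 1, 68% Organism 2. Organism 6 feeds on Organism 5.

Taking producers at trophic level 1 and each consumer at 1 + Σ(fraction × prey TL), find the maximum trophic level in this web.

Organism 3: 1 + (0.32×1 + 0.68×1) = 2
Organism 4: 1 + 2 = 3
Organism 5: 1 + 3 = 4
Organism 6: 1 + 4 = 5
Organism 7: 1 + (0.68×4 + 0.32×1) = 4.04

5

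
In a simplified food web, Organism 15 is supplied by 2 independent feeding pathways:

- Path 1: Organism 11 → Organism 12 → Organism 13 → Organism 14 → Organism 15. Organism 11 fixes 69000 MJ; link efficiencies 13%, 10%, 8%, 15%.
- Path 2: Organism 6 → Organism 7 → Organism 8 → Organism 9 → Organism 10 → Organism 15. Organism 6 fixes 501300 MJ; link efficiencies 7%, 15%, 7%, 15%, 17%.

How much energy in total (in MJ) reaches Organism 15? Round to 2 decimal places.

Path 1: 69000 × 0.13 × 0.1 × 0.08 × 0.15 = 10.764 MJ
Path 2: 501300 × 0.07 × 0.15 × 0.07 × 0.15 × 0.17 = 9.39561525 MJ
Total at Organism 15: 10.764 + 9.39561525 = 20.15961525 MJ

20.16 MJ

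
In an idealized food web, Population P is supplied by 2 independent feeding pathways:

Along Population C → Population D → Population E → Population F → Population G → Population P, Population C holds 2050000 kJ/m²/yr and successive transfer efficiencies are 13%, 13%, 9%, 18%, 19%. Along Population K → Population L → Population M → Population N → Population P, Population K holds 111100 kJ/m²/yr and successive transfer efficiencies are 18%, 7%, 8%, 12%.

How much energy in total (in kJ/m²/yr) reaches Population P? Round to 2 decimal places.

Via Population C: 2050000 × 0.13 × 0.13 × 0.09 × 0.18 × 0.19 = 106.63731 kJ/m²/yr
Via Population K: 111100 × 0.18 × 0.07 × 0.08 × 0.12 = 13.438656 kJ/m²/yr
Total at Population P: 106.63731 + 13.438656 = 120.075966 kJ/m²/yr

120.08 kJ/m²/yr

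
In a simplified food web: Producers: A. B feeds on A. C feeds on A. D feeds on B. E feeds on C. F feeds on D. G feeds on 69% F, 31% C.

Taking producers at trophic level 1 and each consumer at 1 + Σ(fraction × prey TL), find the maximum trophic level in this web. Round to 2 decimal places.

B: 1 + 1 = 2
C: 1 + 1 = 2
D: 1 + 2 = 3
E: 1 + 2 = 3
F: 1 + 3 = 4
G: 1 + (0.69×4 + 0.31×2) = 4.38

4.38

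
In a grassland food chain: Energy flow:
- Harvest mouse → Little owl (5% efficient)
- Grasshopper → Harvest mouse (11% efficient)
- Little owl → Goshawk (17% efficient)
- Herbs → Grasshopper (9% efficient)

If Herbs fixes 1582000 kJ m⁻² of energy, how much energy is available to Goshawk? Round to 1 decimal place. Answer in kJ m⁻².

133.1 kJ m⁻²

Grasshopper: 1582000 × 0.09 = 142380 kJ m⁻²
Harvest mouse: 142380 × 0.11 = 15661.8 kJ m⁻²
Little owl: 15661.8 × 0.05 = 783.09 kJ m⁻²
Goshawk: 783.09 × 0.17 = 133.1253 kJ m⁻²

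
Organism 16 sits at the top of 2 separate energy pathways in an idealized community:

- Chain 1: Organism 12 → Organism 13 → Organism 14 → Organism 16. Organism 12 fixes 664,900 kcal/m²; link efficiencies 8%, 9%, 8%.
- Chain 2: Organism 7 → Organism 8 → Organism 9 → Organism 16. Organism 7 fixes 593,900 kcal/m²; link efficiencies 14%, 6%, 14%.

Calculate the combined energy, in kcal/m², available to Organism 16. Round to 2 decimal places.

1081.41 kcal/m²

Chain 1: 664900 × 0.08 × 0.09 × 0.08 = 382.9824 kcal/m²
Chain 2: 593900 × 0.14 × 0.06 × 0.14 = 698.4264 kcal/m²
Total at Organism 16: 382.9824 + 698.4264 = 1081.4088 kcal/m²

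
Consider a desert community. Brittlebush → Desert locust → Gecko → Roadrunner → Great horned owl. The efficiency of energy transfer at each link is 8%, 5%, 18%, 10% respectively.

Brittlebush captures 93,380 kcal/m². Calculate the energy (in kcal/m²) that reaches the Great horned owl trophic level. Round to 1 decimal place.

Desert locust: 93380 × 0.08 = 7470.4 kcal/m²
Gecko: 7470.4 × 0.05 = 373.52 kcal/m²
Roadrunner: 373.52 × 0.18 = 67.2336 kcal/m²
Great horned owl: 67.2336 × 0.1 = 6.72336 kcal/m²

6.7 kcal/m²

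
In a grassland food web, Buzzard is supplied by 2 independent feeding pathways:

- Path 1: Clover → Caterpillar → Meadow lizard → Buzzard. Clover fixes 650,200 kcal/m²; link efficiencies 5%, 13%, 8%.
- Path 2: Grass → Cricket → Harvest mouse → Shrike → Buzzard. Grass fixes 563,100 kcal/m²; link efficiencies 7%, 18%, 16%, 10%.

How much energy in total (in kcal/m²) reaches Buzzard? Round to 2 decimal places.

Path 1: 650200 × 0.05 × 0.13 × 0.08 = 338.104 kcal/m²
Path 2: 563100 × 0.07 × 0.18 × 0.16 × 0.1 = 113.52096 kcal/m²
Total at Buzzard: 338.104 + 113.52096 = 451.62496 kcal/m²

451.62 kcal/m²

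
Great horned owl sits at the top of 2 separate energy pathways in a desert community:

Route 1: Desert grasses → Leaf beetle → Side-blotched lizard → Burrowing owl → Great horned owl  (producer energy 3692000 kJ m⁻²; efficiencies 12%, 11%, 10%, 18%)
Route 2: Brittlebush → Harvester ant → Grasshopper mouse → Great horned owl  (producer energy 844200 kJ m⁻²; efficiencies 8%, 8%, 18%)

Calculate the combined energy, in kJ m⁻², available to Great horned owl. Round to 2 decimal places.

1849.74 kJ m⁻²

Route 1: 3692000 × 0.12 × 0.11 × 0.1 × 0.18 = 877.2192 kJ m⁻²
Route 2: 844200 × 0.08 × 0.08 × 0.18 = 972.5184 kJ m⁻²
Total at Great horned owl: 877.2192 + 972.5184 = 1849.7376 kJ m⁻²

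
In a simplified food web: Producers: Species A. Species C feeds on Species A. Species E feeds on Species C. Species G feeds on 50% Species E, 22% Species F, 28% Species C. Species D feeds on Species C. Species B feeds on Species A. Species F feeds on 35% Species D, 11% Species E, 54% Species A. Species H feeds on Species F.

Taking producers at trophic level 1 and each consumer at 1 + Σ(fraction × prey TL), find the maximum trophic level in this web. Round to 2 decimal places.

3.92

Species B: 1 + 1 = 2
Species C: 1 + 1 = 2
Species D: 1 + 2 = 3
Species E: 1 + 2 = 3
Species F: 1 + (0.35×3 + 0.11×3 + 0.54×1) = 2.92
Species G: 1 + (0.5×3 + 0.22×2.92 + 0.28×2) = 3.7024
Species H: 1 + 2.92 = 3.92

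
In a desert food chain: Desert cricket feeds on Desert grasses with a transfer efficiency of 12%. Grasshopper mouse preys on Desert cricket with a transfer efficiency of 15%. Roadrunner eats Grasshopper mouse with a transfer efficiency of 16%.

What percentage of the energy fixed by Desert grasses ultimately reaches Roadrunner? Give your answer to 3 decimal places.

Product of link efficiencies: 0.12 × 0.15 × 0.16 = 0.00288
As a percentage: 0.00288 × 100 = 0.288%

0.288%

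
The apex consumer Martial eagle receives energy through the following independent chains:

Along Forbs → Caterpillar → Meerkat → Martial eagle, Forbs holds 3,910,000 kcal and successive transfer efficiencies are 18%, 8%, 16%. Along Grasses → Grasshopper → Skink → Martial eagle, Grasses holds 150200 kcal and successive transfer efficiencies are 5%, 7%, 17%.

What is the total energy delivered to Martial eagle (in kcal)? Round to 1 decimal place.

9098.0 kcal

Via Forbs: 3910000 × 0.18 × 0.08 × 0.16 = 9008.64 kcal
Via Grasses: 150200 × 0.05 × 0.07 × 0.17 = 89.369 kcal
Total at Martial eagle: 9008.64 + 89.369 = 9098.009 kcal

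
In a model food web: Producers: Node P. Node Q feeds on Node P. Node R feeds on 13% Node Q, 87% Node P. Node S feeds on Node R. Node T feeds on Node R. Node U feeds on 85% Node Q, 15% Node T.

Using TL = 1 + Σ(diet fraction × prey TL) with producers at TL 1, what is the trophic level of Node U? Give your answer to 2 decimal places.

Node Q: 1 + 1 = 2
Node R: 1 + (0.13×2 + 0.87×1) = 2.13
Node S: 1 + 2.13 = 3.13
Node T: 1 + 2.13 = 3.13
Node U: 1 + (0.85×2 + 0.15×3.13) = 3.1695

3.17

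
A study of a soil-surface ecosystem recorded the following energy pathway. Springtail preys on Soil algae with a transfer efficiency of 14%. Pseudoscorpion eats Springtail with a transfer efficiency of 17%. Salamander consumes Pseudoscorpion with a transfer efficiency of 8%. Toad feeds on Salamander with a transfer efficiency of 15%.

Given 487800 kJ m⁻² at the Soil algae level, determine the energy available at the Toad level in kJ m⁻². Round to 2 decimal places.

139.32 kJ m⁻²

Springtail: 487800 × 0.14 = 68292 kJ m⁻²
Pseudoscorpion: 68292 × 0.17 = 11609.64 kJ m⁻²
Salamander: 11609.64 × 0.08 = 928.7712 kJ m⁻²
Toad: 928.7712 × 0.15 = 139.31568 kJ m⁻²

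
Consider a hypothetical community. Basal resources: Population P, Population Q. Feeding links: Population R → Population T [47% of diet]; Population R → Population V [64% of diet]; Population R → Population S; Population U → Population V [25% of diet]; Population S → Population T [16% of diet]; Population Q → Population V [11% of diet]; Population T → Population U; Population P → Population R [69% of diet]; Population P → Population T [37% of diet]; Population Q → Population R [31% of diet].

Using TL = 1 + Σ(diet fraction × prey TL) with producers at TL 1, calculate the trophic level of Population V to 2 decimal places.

Population R: 1 + (0.69×1 + 0.31×1) = 2
Population S: 1 + 2 = 3
Population T: 1 + (0.16×3 + 0.47×2 + 0.37×1) = 2.79
Population U: 1 + 2.79 = 3.79
Population V: 1 + (0.25×3.79 + 0.64×2 + 0.11×1) = 3.3375

3.34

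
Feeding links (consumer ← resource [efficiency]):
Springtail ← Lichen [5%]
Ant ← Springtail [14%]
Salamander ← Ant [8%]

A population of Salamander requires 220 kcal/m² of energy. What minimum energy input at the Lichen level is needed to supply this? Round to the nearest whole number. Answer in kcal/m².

392857 kcal/m²

Cumulative transfer efficiency: 0.05 × 0.14 × 0.08 = 0.00056
Lichen energy = 220 / 0.00056 = 392857 kcal/m²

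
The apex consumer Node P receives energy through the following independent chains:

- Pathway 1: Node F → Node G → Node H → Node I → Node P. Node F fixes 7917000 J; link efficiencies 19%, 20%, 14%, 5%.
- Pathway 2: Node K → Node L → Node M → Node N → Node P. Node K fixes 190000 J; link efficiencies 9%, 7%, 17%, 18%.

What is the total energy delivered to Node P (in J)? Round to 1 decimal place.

2142.6 J

Pathway 1: 7917000 × 0.19 × 0.2 × 0.14 × 0.05 = 2105.922 J
Pathway 2: 190000 × 0.09 × 0.07 × 0.17 × 0.18 = 36.6282 J
Total at Node P: 2105.922 + 36.6282 = 2142.5502 J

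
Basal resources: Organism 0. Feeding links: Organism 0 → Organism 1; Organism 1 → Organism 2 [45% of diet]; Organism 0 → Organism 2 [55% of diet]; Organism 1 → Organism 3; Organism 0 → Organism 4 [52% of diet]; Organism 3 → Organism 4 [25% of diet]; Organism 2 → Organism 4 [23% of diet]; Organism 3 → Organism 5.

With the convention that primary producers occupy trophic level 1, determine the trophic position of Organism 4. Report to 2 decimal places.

2.83

Organism 1: 1 + 1 = 2
Organism 2: 1 + (0.45×2 + 0.55×1) = 2.45
Organism 3: 1 + 2 = 3
Organism 4: 1 + (0.52×1 + 0.25×3 + 0.23×2.45) = 2.8335
Organism 5: 1 + 3 = 4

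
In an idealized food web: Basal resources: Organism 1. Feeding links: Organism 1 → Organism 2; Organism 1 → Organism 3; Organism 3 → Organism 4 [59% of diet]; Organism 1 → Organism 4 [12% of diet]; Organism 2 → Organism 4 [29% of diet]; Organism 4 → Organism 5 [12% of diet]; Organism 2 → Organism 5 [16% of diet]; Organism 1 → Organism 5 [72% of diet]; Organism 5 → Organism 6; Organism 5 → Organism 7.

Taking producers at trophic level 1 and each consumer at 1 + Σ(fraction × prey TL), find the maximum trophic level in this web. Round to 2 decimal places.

Organism 2: 1 + 1 = 2
Organism 3: 1 + 1 = 2
Organism 4: 1 + (0.59×2 + 0.12×1 + 0.29×2) = 2.88
Organism 5: 1 + (0.12×2.88 + 0.16×2 + 0.72×1) = 2.3856
Organism 6: 1 + 2.3856 = 3.3856
Organism 7: 1 + 2.3856 = 3.3856

3.39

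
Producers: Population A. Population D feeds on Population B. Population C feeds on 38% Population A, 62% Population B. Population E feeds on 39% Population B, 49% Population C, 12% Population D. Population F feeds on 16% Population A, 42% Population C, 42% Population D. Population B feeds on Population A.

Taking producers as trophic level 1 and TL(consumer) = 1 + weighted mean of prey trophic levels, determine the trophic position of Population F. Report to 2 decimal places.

Population B: 1 + 1 = 2
Population C: 1 + (0.38×1 + 0.62×2) = 2.62
Population D: 1 + 2 = 3
Population E: 1 + (0.39×2 + 0.49×2.62 + 0.12×3) = 3.4238
Population F: 1 + (0.16×1 + 0.42×2.62 + 0.42×3) = 3.5204

3.52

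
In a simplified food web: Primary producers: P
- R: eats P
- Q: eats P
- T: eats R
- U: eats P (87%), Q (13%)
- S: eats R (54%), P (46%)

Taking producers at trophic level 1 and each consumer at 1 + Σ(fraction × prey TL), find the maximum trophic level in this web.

3

Q: 1 + 1 = 2
R: 1 + 1 = 2
S: 1 + (0.54×2 + 0.46×1) = 2.54
T: 1 + 2 = 3
U: 1 + (0.87×1 + 0.13×2) = 2.13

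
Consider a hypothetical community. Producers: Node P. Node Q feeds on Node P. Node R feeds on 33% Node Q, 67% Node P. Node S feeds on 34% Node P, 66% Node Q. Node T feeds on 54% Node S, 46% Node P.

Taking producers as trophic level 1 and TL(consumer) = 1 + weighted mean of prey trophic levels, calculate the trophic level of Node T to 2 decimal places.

Node Q: 1 + 1 = 2
Node R: 1 + (0.33×2 + 0.67×1) = 2.33
Node S: 1 + (0.34×1 + 0.66×2) = 2.66
Node T: 1 + (0.54×2.66 + 0.46×1) = 2.8964

2.90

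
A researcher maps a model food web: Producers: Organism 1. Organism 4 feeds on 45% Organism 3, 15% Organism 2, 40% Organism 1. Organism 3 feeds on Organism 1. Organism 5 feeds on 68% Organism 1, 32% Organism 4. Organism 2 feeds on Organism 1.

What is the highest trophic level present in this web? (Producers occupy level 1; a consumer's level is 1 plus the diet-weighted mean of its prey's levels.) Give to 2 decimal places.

Organism 2: 1 + 1 = 2
Organism 3: 1 + 1 = 2
Organism 4: 1 + (0.45×2 + 0.15×2 + 0.4×1) = 2.6
Organism 5: 1 + (0.68×1 + 0.32×2.6) = 2.512

2.60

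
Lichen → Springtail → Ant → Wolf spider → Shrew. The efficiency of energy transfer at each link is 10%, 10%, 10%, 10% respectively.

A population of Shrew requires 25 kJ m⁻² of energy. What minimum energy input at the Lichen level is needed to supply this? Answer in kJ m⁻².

Cumulative transfer efficiency: 0.1 × 0.1 × 0.1 × 0.1 = 0.0001
Lichen energy = 25 / 0.0001 = 250000 kJ m⁻²

250000 kJ m⁻²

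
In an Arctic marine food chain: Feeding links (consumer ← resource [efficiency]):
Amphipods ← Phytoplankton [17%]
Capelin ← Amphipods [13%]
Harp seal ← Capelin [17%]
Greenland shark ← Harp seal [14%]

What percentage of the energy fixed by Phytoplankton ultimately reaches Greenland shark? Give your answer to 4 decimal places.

0.0526%

Product of link efficiencies: 0.17 × 0.13 × 0.17 × 0.14 = 0.00052598
As a percentage: 0.00052598 × 100 = 0.0526%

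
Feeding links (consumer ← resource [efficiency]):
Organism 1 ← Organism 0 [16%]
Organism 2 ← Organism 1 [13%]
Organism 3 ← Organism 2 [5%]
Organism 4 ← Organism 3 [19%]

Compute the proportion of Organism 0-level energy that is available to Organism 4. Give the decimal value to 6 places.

0.000198

Product of link efficiencies: 0.16 × 0.13 × 0.05 × 0.19 = 0.0001976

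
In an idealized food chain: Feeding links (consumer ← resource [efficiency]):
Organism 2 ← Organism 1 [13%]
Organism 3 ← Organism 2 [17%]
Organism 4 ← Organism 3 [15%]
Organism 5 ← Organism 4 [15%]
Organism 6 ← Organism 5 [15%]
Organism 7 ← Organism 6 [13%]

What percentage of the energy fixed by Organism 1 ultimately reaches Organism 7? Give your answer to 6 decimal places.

Product of link efficiencies: 0.13 × 0.17 × 0.15 × 0.15 × 0.15 × 0.13 = 0.000009696375
As a percentage: 0.000009696375 × 100 = 0.000970%

0.000970%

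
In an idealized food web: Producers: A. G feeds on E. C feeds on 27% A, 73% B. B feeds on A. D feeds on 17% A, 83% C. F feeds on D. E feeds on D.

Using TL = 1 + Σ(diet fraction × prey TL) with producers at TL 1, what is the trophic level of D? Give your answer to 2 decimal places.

B: 1 + 1 = 2
C: 1 + (0.27×1 + 0.73×2) = 2.73
D: 1 + (0.17×1 + 0.83×2.73) = 3.4359
E: 1 + 3.4359 = 4.4359
F: 1 + 3.4359 = 4.4359
G: 1 + 4.4359 = 5.4359

3.44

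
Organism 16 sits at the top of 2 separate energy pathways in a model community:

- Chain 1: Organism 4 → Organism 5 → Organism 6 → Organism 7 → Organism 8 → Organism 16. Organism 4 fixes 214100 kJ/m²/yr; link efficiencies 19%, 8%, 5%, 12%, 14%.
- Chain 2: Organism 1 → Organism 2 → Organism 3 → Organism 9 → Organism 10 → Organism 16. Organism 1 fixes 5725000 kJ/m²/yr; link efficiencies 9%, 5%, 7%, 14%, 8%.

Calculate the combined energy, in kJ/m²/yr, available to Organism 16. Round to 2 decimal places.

22.93 kJ/m²/yr

Chain 1: 214100 × 0.19 × 0.08 × 0.05 × 0.12 × 0.14 = 2.7336288 kJ/m²/yr
Chain 2: 5725000 × 0.09 × 0.05 × 0.07 × 0.14 × 0.08 = 20.1978 kJ/m²/yr
Total at Organism 16: 2.7336288 + 20.1978 = 22.9314288 kJ/m²/yr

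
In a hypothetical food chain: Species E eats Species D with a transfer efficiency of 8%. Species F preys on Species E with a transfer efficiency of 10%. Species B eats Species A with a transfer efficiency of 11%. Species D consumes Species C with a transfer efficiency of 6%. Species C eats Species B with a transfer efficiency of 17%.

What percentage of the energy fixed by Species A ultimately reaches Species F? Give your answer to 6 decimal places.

Product of link efficiencies: 0.11 × 0.17 × 0.06 × 0.08 × 0.1 = 0.000008976
As a percentage: 0.000008976 × 100 = 0.000898%

0.000898%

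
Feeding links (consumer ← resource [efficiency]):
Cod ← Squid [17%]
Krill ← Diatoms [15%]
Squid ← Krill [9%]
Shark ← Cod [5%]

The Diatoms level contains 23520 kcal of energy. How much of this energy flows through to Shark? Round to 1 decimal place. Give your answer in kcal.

Krill: 23520 × 0.15 = 3528 kcal
Squid: 3528 × 0.09 = 317.52 kcal
Cod: 317.52 × 0.17 = 53.9784 kcal
Shark: 53.9784 × 0.05 = 2.69892 kcal

2.7 kcal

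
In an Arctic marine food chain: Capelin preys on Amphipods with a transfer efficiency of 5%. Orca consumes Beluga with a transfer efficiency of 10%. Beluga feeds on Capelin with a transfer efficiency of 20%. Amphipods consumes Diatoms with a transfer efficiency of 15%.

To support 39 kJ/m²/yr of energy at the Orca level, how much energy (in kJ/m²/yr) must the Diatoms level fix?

Cumulative transfer efficiency: 0.15 × 0.05 × 0.2 × 0.1 = 0.00015
Diatoms energy = 39 / 0.00015 = 260000 kJ/m²/yr

260000 kJ/m²/yr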